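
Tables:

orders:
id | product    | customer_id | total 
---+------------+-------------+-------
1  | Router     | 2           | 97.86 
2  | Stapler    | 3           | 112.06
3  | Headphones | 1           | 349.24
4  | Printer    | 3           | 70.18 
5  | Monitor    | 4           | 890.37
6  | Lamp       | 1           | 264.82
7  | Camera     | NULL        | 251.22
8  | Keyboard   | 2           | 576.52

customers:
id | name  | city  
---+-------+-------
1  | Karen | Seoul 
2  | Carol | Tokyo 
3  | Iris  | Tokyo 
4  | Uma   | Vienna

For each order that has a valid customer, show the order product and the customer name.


INNER JOIN keeps only orders rows whose customer_id matches an id in customers. Walk through each order:
  - order 1 (Router): customer_id=2 -> matches Carol
  - order 2 (Stapler): customer_id=3 -> matches Iris
  - order 3 (Headphones): customer_id=1 -> matches Karen
  - order 4 (Printer): customer_id=3 -> matches Iris
  - order 5 (Monitor): customer_id=4 -> matches Uma
  - order 6 (Lamp): customer_id=1 -> matches Karen
  - order 7 (Camera): customer_id=NULL, no match -> dropped
  - order 8 (Keyboard): customer_id=2 -> matches Carol
So 1 of 8 rows is dropped.

SQL:
SELECT a.product, b.name AS customer
FROM orders a
INNER JOIN customers b ON a.customer_id = b.id

Result:
product    | customer
-----------+---------
Router     | Carol   
Stapler    | Iris    
Headphones | Karen   
Printer    | Iris    
Monitor    | Uma     
Lamp       | Karen   
Keyboard   | Carol   


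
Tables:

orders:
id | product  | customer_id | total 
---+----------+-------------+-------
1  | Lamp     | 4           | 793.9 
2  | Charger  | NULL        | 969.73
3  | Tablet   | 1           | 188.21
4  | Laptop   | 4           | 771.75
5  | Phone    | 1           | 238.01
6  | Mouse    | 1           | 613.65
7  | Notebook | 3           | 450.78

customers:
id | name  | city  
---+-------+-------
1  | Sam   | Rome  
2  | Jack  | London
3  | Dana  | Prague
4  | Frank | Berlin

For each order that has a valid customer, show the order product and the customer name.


INNER JOIN keeps only orders rows whose customer_id matches an id in customers. Walk through each order:
  - order 1 (Lamp): customer_id=4 -> matches Frank
  - order 2 (Charger): customer_id=NULL, no match -> dropped
  - order 3 (Tablet): customer_id=1 -> matches Sam
  - order 4 (Laptop): customer_id=4 -> matches Frank
  - order 5 (Phone): customer_id=1 -> matches Sam
  - order 6 (Mouse): customer_id=1 -> matches Sam
  - order 7 (Notebook): customer_id=3 -> matches Dana
So 1 of 7 rows is dropped.

SQL:
SELECT a.product, b.name AS customer
FROM orders a
INNER JOIN customers b ON a.customer_id = b.id

Result:
product  | customer
---------+---------
Lamp     | Frank   
Tablet   | Sam     
Laptop   | Frank   
Phone    | Sam     
Mouse    | Sam     
Notebook | Dana    


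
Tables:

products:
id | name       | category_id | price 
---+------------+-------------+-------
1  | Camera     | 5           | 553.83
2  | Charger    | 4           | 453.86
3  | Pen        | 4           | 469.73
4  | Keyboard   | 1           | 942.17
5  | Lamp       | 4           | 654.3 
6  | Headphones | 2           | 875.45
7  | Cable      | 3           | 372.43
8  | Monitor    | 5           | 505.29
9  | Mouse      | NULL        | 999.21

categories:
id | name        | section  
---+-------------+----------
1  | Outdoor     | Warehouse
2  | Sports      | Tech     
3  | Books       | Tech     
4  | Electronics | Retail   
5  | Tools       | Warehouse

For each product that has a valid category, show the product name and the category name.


INNER JOIN keeps only products rows whose category_id matches an id in categories. Walk through each product:
  - product 1 (Camera): category_id=5 -> matches Tools
  - product 2 (Charger): category_id=4 -> matches Electronics
  - product 3 (Pen): category_id=4 -> matches Electronics
  - product 4 (Keyboard): category_id=1 -> matches Outdoor
  - product 5 (Lamp): category_id=4 -> matches Electronics
  - product 6 (Headphones): category_id=2 -> matches Sports
  - product 7 (Cable): category_id=3 -> matches Books
  - product 8 (Monitor): category_id=5 -> matches Tools
  - product 9 (Mouse): category_id=NULL, no match -> dropped
So 1 of 9 rows is dropped.

SQL:
SELECT a.name, b.name AS category
FROM products a
INNER JOIN categories b ON a.category_id = b.id

Result:
name       | category   
-----------+------------
Camera     | Tools      
Charger    | Electronics
Pen        | Electronics
Keyboard   | Outdoor    
Lamp       | Electronics
Headphones | Sports     
Cable      | Books      
Monitor    | Tools      


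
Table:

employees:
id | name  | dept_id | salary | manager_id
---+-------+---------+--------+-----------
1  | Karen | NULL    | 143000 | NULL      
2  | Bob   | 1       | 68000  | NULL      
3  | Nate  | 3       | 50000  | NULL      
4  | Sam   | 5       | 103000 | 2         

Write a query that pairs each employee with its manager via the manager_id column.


This is a self-join: employees is joined to a second copy of itself, matching each row's manager_id to another row's id. Use LEFT JOIN so rows with manager_id=NULL are kept.
  - employee 1 (Karen): manager_id=NULL -> NULL
  - employee 2 (Bob): manager_id=NULL -> NULL
  - employee 3 (Nate): manager_id=NULL -> NULL
  - employee 4 (Sam): manager_id=2 -> Bob

SQL:
SELECT a.name AS item, b.name AS manager
FROM employees a
LEFT JOIN employees b ON a.manager_id = b.id

Result:
item  | manager
------+--------
Karen | NULL   
Bob   | NULL   
Nate  | NULL   
Sam   | Bob    


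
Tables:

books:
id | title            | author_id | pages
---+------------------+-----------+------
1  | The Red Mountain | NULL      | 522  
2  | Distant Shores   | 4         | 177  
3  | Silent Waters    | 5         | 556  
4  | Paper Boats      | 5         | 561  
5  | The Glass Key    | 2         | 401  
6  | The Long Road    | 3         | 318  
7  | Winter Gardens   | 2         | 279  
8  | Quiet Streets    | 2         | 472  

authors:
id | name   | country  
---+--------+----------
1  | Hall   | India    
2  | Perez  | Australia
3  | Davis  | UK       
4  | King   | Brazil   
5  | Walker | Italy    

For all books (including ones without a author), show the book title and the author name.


LEFT JOIN keeps every row from books (the left table); where author_id has no match in authors, the author columns become NULL. Walk through each book:
  - book 1 (The Red Mountain): author_id=NULL, no match -> kept with NULL
  - book 2 (Distant Shores): author_id=4 -> matches King
  - book 3 (Silent Waters): author_id=5 -> matches Walker
  - book 4 (Paper Boats): author_id=5 -> matches Walker
  - book 5 (The Glass Key): author_id=2 -> matches Perez
  - book 6 (The Long Road): author_id=3 -> matches Davis
  - book 7 (Winter Gardens): author_id=2 -> matches Perez
  - book 8 (Quiet Streets): author_id=2 -> matches Perez
All 8 rows appear; 1 has NULL author.

SQL:
SELECT a.title, b.name AS author
FROM books a
LEFT JOIN authors b ON a.author_id = b.id

Result:
title            | author
-----------------+-------
The Red Mountain | NULL  
Distant Shores   | King  
Silent Waters    | Walker
Paper Boats      | Walker
The Glass Key    | Perez 
The Long Road    | Davis 
Winter Gardens   | Perez 
Quiet Streets    | Perez 


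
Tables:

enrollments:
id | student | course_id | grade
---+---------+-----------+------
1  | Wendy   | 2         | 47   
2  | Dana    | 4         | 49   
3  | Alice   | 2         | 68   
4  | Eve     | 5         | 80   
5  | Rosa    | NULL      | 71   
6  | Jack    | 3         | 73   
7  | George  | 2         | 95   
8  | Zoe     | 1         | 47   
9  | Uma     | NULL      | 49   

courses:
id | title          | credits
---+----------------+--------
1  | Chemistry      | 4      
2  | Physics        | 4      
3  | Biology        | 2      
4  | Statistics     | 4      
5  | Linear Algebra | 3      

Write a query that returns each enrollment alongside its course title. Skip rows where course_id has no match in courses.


INNER JOIN keeps only enrollments rows whose course_id matches an id in courses. Walk through each enrollment:
  - enrollment 1 (Wendy): course_id=2 -> matches Physics
  - enrollment 2 (Dana): course_id=4 -> matches Statistics
  - enrollment 3 (Alice): course_id=2 -> matches Physics
  - enrollment 4 (Eve): course_id=5 -> matches Linear Algebra
  - enrollment 5 (Rosa): course_id=NULL, no match -> dropped
  - enrollment 6 (Jack): course_id=3 -> matches Biology
  - enrollment 7 (George): course_id=2 -> matches Physics
  - enrollment 8 (Zoe): course_id=1 -> matches Chemistry
  - enrollment 9 (Uma): course_id=NULL, no match -> dropped
So 2 of 9 rows are dropped.

SQL:
SELECT a.student, b.title AS course
FROM enrollments a
INNER JOIN courses b ON a.course_id = b.id

Result:
student | course        
--------+---------------
Wendy   | Physics       
Dana    | Statistics    
Alice   | Physics       
Eve     | Linear Algebra
Jack    | Biology       
George  | Physics       
Zoe     | Chemistry     


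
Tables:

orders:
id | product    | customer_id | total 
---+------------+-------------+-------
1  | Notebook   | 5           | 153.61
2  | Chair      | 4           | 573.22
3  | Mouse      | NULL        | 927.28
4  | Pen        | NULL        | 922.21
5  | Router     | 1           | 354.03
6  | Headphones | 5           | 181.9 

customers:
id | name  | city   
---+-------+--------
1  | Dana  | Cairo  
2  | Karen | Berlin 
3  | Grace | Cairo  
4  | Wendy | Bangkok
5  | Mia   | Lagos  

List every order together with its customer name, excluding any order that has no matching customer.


INNER JOIN keeps only orders rows whose customer_id matches an id in customers. Walk through each order:
  - order 1 (Notebook): customer_id=5 -> matches Mia
  - order 2 (Chair): customer_id=4 -> matches Wendy
  - order 3 (Mouse): customer_id=NULL, no match -> dropped
  - order 4 (Pen): customer_id=NULL, no match -> dropped
  - order 5 (Router): customer_id=1 -> matches Dana
  - order 6 (Headphones): customer_id=5 -> matches Mia
So 2 of 6 rows are dropped.

SQL:
SELECT a.product, b.name AS customer
FROM orders a
INNER JOIN customers b ON a.customer_id = b.id

Result:
product    | customer
-----------+---------
Notebook   | Mia     
Chair      | Wendy   
Router     | Dana    
Headphones | Mia     


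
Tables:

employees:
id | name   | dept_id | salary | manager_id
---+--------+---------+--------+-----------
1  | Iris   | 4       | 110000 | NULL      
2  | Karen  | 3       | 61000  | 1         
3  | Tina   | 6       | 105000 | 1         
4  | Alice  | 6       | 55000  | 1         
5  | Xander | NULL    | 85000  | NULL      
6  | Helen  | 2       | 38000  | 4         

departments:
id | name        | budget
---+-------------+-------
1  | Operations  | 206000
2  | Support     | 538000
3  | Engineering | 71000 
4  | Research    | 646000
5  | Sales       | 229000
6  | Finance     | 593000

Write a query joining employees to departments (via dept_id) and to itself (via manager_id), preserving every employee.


Two LEFT JOINs from the same base table employees: one to departments via dept_id, one to employees itself via manager_id. Both are LEFT so every employee is preserved.
Match against departments:
  - employee 1 (Iris): dept_id=4 -> matches Research
  - employee 2 (Karen): dept_id=3 -> matches Engineering
  - employee 3 (Tina): dept_id=6 -> matches Finance
  - employee 4 (Alice): dept_id=6 -> matches Finance
  - employee 5 (Xander): dept_id=NULL, no match -> kept with NULL
  - employee 6 (Helen): dept_id=2 -> matches Support
Match against employees (self):
  - employee 1 (Iris): manager_id=NULL -> NULL
  - employee 2 (Karen): manager_id=1 -> Iris
  - employee 3 (Tina): manager_id=1 -> Iris
  - employee 4 (Alice): manager_id=1 -> Iris
  - employee 5 (Xander): manager_id=NULL -> NULL
  - employee 6 (Helen): manager_id=4 -> Alice

SQL:
SELECT a.name, b.name AS department, c.name AS manager
FROM employees a
LEFT JOIN departments b ON a.dept_id = b.id
LEFT JOIN employees c ON a.manager_id = c.id

Result:
name   | department  | manager
-------+-------------+--------
Iris   | Research    | NULL   
Karen  | Engineering | Iris   
Tina   | Finance     | Iris   
Alice  | Finance     | Iris   
Xander | NULL        | NULL   
Helen  | Support     | Alice  


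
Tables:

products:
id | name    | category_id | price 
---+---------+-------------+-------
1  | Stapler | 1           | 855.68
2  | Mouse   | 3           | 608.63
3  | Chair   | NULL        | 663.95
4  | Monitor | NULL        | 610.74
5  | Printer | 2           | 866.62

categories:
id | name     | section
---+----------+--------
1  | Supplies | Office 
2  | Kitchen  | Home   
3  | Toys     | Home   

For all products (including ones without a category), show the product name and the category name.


LEFT JOIN keeps every row from products (the left table); where category_id has no match in categories, the category columns become NULL. Walk through each product:
  - product 1 (Stapler): category_id=1 -> matches Supplies
  - product 2 (Mouse): category_id=3 -> matches Toys
  - product 3 (Chair): category_id=NULL, no match -> kept with NULL
  - product 4 (Monitor): category_id=NULL, no match -> kept with NULL
  - product 5 (Printer): category_id=2 -> matches Kitchen
All 5 rows appear; 2 have NULL category.

SQL:
SELECT a.name, b.name AS category
FROM products a
LEFT JOIN categories b ON a.category_id = b.id

Result:
name    | category
--------+---------
Stapler | Supplies
Mouse   | Toys    
Chair   | NULL    
Monitor | NULL    
Printer | Kitchen 


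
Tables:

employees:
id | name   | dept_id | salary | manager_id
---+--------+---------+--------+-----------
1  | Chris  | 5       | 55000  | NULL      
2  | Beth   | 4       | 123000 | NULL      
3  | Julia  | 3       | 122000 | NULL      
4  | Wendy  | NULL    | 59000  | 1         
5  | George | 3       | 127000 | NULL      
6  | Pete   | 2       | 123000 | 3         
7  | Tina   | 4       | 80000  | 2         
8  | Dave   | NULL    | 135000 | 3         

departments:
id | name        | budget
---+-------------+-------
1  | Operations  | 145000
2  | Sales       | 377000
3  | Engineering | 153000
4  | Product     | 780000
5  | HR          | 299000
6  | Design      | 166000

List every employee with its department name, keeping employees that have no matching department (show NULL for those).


LEFT JOIN keeps every row from employees (the left table); where dept_id has no match in departments, the department columns become NULL. Walk through each employee:
  - employee 1 (Chris): dept_id=5 -> matches HR
  - employee 2 (Beth): dept_id=4 -> matches Product
  - employee 3 (Julia): dept_id=3 -> matches Engineering
  - employee 4 (Wendy): dept_id=NULL, no match -> kept with NULL
  - employee 5 (George): dept_id=3 -> matches Engineering
  - employee 6 (Pete): dept_id=2 -> matches Sales
  - employee 7 (Tina): dept_id=4 -> matches Product
  - employee 8 (Dave): dept_id=NULL, no match -> kept with NULL
All 8 rows appear; 2 have NULL department.

SQL:
SELECT a.name, b.name AS department
FROM employees a
LEFT JOIN departments b ON a.dept_id = b.id

Result:
name   | department 
-------+------------
Chris  | HR         
Beth   | Product    
Julia  | Engineering
Wendy  | NULL       
George | Engineering
Pete   | Sales      
Tina   | Product    
Dave   | NULL       


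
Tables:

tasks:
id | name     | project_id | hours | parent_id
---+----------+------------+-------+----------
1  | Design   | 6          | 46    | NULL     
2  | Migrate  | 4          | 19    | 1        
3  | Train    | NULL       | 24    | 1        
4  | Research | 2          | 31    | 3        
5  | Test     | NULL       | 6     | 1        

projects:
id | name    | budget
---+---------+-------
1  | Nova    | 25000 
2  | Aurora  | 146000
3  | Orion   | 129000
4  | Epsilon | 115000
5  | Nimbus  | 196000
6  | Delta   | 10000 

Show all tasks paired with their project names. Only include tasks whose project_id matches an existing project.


INNER JOIN keeps only tasks rows whose project_id matches an id in projects. Walk through each task:
  - task 1 (Design): project_id=6 -> matches Delta
  - task 2 (Migrate): project_id=4 -> matches Epsilon
  - task 3 (Train): project_id=NULL, no match -> dropped
  - task 4 (Research): project_id=2 -> matches Aurora
  - task 5 (Test): project_id=NULL, no match -> dropped
So 2 of 5 rows are dropped.

SQL:
SELECT a.name, b.name AS project
FROM tasks a
INNER JOIN projects b ON a.project_id = b.id

Result:
name     | project
---------+--------
Design   | Delta  
Migrate  | Epsilon
Research | Aurora 


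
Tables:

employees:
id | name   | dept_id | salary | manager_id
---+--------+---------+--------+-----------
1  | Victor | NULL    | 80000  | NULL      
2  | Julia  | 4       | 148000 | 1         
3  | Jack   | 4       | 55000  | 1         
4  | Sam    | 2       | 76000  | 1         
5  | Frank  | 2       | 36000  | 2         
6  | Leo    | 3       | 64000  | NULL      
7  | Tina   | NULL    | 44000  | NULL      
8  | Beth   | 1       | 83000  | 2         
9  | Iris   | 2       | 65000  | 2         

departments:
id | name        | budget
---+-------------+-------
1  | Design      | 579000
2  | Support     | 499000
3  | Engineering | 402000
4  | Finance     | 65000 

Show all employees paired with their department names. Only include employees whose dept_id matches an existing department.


INNER JOIN keeps only employees rows whose dept_id matches an id in departments. Walk through each employee:
  - employee 1 (Victor): dept_id=NULL, no match -> dropped
  - employee 2 (Julia): dept_id=4 -> matches Finance
  - employee 3 (Jack): dept_id=4 -> matches Finance
  - employee 4 (Sam): dept_id=2 -> matches Support
  - employee 5 (Frank): dept_id=2 -> matches Support
  - employee 6 (Leo): dept_id=3 -> matches Engineering
  - employee 7 (Tina): dept_id=NULL, no match -> dropped
  - employee 8 (Beth): dept_id=1 -> matches Design
  - employee 9 (Iris): dept_id=2 -> matches Support
So 2 of 9 rows are dropped.

SQL:
SELECT a.name, b.name AS department
FROM employees a
INNER JOIN departments b ON a.dept_id = b.id

Result:
name  | department 
------+------------
Julia | Finance    
Jack  | Finance    
Sam   | Support    
Frank | Support    
Leo   | Engineering
Beth  | Design     
Iris  | Support    


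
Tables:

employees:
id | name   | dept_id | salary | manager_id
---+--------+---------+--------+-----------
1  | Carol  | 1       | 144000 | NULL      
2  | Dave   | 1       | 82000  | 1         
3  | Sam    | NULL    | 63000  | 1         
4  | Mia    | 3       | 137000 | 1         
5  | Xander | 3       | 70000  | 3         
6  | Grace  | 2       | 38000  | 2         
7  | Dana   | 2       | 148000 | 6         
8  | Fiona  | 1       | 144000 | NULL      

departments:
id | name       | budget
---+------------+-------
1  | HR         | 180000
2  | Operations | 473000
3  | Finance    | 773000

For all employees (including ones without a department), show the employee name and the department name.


LEFT JOIN keeps every row from employees (the left table); where dept_id has no match in departments, the department columns become NULL. Walk through each employee:
  - employee 1 (Carol): dept_id=1 -> matches HR
  - employee 2 (Dave): dept_id=1 -> matches HR
  - employee 3 (Sam): dept_id=NULL, no match -> kept with NULL
  - employee 4 (Mia): dept_id=3 -> matches Finance
  - employee 5 (Xander): dept_id=3 -> matches Finance
  - employee 6 (Grace): dept_id=2 -> matches Operations
  - employee 7 (Dana): dept_id=2 -> matches Operations
  - employee 8 (Fiona): dept_id=1 -> matches HR
All 8 rows appear; 1 has NULL department.

SQL:
SELECT a.name, b.name AS department
FROM employees a
LEFT JOIN departments b ON a.dept_id = b.id

Result:
name   | department
-------+-----------
Carol  | HR        
Dave   | HR        
Sam    | NULL      
Mia    | Finance   
Xander | Finance   
Grace  | Operations
Dana   | Operations
Fiona  | HR        


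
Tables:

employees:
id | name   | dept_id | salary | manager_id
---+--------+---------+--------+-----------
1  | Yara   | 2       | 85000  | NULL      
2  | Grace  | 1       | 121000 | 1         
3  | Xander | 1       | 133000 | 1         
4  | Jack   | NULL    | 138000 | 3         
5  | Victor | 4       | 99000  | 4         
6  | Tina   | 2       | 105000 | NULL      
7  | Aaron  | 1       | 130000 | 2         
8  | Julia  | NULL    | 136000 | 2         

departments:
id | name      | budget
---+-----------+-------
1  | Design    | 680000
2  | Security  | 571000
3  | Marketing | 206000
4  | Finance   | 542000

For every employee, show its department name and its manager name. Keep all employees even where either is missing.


Two LEFT JOINs from the same base table employees: one to departments via dept_id, one to employees itself via manager_id. Both are LEFT so every employee is preserved.
Match against departments:
  - employee 1 (Yara): dept_id=2 -> matches Security
  - employee 2 (Grace): dept_id=1 -> matches Design
  - employee 3 (Xander): dept_id=1 -> matches Design
  - employee 4 (Jack): dept_id=NULL, no match -> kept with NULL
  - employee 5 (Victor): dept_id=4 -> matches Finance
  - employee 6 (Tina): dept_id=2 -> matches Security
  - employee 7 (Aaron): dept_id=1 -> matches Design
  - employee 8 (Julia): dept_id=NULL, no match -> kept with NULL
Match against employees (self):
  - employee 1 (Yara): manager_id=NULL -> NULL
  - employee 2 (Grace): manager_id=1 -> Yara
  - employee 3 (Xander): manager_id=1 -> Yara
  - employee 4 (Jack): manager_id=3 -> Xander
  - employee 5 (Victor): manager_id=4 -> Jack
  - employee 6 (Tina): manager_id=NULL -> NULL
  - employee 7 (Aaron): manager_id=2 -> Grace
  - employee 8 (Julia): manager_id=2 -> Grace

SQL:
SELECT a.name, b.name AS department, c.name AS manager
FROM employees a
LEFT JOIN departments b ON a.dept_id = b.id
LEFT JOIN employees c ON a.manager_id = c.id

Result:
name   | department | manager
-------+------------+--------
Yara   | Security   | NULL   
Grace  | Design     | Yara   
Xander | Design     | Yara   
Jack   | NULL       | Xander 
Victor | Finance    | Jack   
Tina   | Security   | NULL   
Aaron  | Design     | Grace  
Julia  | NULL       | Grace  


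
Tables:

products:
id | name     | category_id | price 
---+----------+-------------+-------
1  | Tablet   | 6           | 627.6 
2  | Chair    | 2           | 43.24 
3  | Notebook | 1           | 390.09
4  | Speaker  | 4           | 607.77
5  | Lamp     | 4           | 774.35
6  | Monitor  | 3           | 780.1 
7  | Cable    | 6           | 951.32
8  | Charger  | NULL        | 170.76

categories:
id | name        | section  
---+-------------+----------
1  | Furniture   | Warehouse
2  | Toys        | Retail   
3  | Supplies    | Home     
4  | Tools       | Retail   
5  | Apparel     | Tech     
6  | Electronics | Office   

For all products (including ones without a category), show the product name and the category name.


LEFT JOIN keeps every row from products (the left table); where category_id has no match in categories, the category columns become NULL. Walk through each product:
  - product 1 (Tablet): category_id=6 -> matches Electronics
  - product 2 (Chair): category_id=2 -> matches Toys
  - product 3 (Notebook): category_id=1 -> matches Furniture
  - product 4 (Speaker): category_id=4 -> matches Tools
  - product 5 (Lamp): category_id=4 -> matches Tools
  - product 6 (Monitor): category_id=3 -> matches Supplies
  - product 7 (Cable): category_id=6 -> matches Electronics
  - product 8 (Charger): category_id=NULL, no match -> kept with NULL
All 8 rows appear; 1 has NULL category.

SQL:
SELECT a.name, b.name AS category
FROM products a
LEFT JOIN categories b ON a.category_id = b.id

Result:
name     | category   
---------+------------
Tablet   | Electronics
Chair    | Toys       
Notebook | Furniture  
Speaker  | Tools      
Lamp     | Tools      
Monitor  | Supplies   
Cable    | Electronics
Charger  | NULL       


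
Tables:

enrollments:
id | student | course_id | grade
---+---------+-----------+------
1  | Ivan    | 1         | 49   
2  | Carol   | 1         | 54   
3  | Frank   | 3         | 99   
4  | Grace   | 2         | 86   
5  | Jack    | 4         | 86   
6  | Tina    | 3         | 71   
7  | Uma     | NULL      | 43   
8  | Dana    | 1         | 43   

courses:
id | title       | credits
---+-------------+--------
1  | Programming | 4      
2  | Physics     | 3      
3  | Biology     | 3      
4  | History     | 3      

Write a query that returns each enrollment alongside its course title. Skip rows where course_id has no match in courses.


INNER JOIN keeps only enrollments rows whose course_id matches an id in courses. Walk through each enrollment:
  - enrollment 1 (Ivan): course_id=1 -> matches Programming
  - enrollment 2 (Carol): course_id=1 -> matches Programming
  - enrollment 3 (Frank): course_id=3 -> matches Biology
  - enrollment 4 (Grace): course_id=2 -> matches Physics
  - enrollment 5 (Jack): course_id=4 -> matches History
  - enrollment 6 (Tina): course_id=3 -> matches Biology
  - enrollment 7 (Uma): course_id=NULL, no match -> dropped
  - enrollment 8 (Dana): course_id=1 -> matches Programming
So 1 of 8 rows is dropped.

SQL:
SELECT a.student, b.title AS course
FROM enrollments a
INNER JOIN courses b ON a.course_id = b.id

Result:
student | course     
--------+------------
Ivan    | Programming
Carol   | Programming
Frank   | Biology    
Grace   | Physics    
Jack    | History    
Tina    | Biology    
Dana    | Programming


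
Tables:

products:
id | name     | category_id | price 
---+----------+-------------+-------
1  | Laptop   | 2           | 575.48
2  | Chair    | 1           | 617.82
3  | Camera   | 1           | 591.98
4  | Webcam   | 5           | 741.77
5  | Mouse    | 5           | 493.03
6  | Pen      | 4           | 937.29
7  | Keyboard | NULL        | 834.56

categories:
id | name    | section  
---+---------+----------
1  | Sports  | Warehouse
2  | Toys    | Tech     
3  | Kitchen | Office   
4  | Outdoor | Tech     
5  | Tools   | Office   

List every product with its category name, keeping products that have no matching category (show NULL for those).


LEFT JOIN keeps every row from products (the left table); where category_id has no match in categories, the category columns become NULL. Walk through each product:
  - product 1 (Laptop): category_id=2 -> matches Toys
  - product 2 (Chair): category_id=1 -> matches Sports
  - product 3 (Camera): category_id=1 -> matches Sports
  - product 4 (Webcam): category_id=5 -> matches Tools
  - product 5 (Mouse): category_id=5 -> matches Tools
  - product 6 (Pen): category_id=4 -> matches Outdoor
  - product 7 (Keyboard): category_id=NULL, no match -> kept with NULL
All 7 rows appear; 1 has NULL category.

SQL:
SELECT a.name, b.name AS category
FROM products a
LEFT JOIN categories b ON a.category_id = b.id

Result:
name     | category
---------+---------
Laptop   | Toys    
Chair    | Sports  
Camera   | Sports  
Webcam   | Tools   
Mouse    | Tools   
Pen      | Outdoor 
Keyboard | NULL    


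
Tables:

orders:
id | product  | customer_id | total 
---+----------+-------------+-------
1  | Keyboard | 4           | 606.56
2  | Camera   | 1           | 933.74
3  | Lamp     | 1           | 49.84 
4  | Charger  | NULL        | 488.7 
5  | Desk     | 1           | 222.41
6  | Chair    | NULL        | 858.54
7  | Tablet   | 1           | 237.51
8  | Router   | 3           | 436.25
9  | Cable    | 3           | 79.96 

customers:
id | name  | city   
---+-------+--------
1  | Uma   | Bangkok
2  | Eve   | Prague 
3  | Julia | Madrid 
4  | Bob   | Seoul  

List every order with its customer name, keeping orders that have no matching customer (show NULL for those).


LEFT JOIN keeps every row from orders (the left table); where customer_id has no match in customers, the customer columns become NULL. Walk through each order:
  - order 1 (Keyboard): customer_id=4 -> matches Bob
  - order 2 (Camera): customer_id=1 -> matches Uma
  - order 3 (Lamp): customer_id=1 -> matches Uma
  - order 4 (Charger): customer_id=NULL, no match -> kept with NULL
  - order 5 (Desk): customer_id=1 -> matches Uma
  - order 6 (Chair): customer_id=NULL, no match -> kept with NULL
  - order 7 (Tablet): customer_id=1 -> matches Uma
  - order 8 (Router): customer_id=3 -> matches Julia
  - order 9 (Cable): customer_id=3 -> matches Julia
All 9 rows appear; 2 have NULL customer.

SQL:
SELECT a.product, b.name AS customer
FROM orders a
LEFT JOIN customers b ON a.customer_id = b.id

Result:
product  | customer
---------+---------
Keyboard | Bob     
Camera   | Uma     
Lamp     | Uma     
Charger  | NULL    
Desk     | Uma     
Chair    | NULL    
Tablet   | Uma     
Router   | Julia   
Cable    | Julia   


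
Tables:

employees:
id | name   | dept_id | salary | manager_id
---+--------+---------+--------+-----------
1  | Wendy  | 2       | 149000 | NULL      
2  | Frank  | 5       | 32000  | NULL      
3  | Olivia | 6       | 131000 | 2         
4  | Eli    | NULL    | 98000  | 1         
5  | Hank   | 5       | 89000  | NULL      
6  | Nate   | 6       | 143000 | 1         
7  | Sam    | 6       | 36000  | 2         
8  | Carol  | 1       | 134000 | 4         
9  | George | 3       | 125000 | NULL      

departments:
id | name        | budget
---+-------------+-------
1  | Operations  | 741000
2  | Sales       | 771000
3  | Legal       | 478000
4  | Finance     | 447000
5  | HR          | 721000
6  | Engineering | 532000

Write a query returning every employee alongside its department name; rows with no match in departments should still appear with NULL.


LEFT JOIN keeps every row from employees (the left table); where dept_id has no match in departments, the department columns become NULL. Walk through each employee:
  - employee 1 (Wendy): dept_id=2 -> matches Sales
  - employee 2 (Frank): dept_id=5 -> matches HR
  - employee 3 (Olivia): dept_id=6 -> matches Engineering
  - employee 4 (Eli): dept_id=NULL, no match -> kept with NULL
  - employee 5 (Hank): dept_id=5 -> matches HR
  - employee 6 (Nate): dept_id=6 -> matches Engineering
  - employee 7 (Sam): dept_id=6 -> matches Engineering
  - employee 8 (Carol): dept_id=1 -> matches Operations
  - employee 9 (George): dept_id=3 -> matches Legal
All 9 rows appear; 1 has NULL department.

SQL:
SELECT a.name, b.name AS department
FROM employees a
LEFT JOIN departments b ON a.dept_id = b.id

Result:
name   | department 
-------+------------
Wendy  | Sales      
Frank  | HR         
Olivia | Engineering
Eli    | NULL       
Hank   | HR         
Nate   | Engineering
Sam    | Engineering
Carol  | Operations 
George | Legal      


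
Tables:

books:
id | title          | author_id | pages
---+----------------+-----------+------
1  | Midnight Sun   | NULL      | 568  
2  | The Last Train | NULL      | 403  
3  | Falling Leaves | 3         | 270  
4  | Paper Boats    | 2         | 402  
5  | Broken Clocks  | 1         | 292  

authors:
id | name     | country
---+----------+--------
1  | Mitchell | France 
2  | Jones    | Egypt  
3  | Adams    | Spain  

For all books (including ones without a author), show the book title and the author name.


LEFT JOIN keeps every row from books (the left table); where author_id has no match in authors, the author columns become NULL. Walk through each book:
  - book 1 (Midnight Sun): author_id=NULL, no match -> kept with NULL
  - book 2 (The Last Train): author_id=NULL, no match -> kept with NULL
  - book 3 (Falling Leaves): author_id=3 -> matches Adams
  - book 4 (Paper Boats): author_id=2 -> matches Jones
  - book 5 (Broken Clocks): author_id=1 -> matches Mitchell
All 5 rows appear; 2 have NULL author.

SQL:
SELECT a.title, b.name AS author
FROM books a
LEFT JOIN authors b ON a.author_id = b.id

Result:
title          | author  
---------------+---------
Midnight Sun   | NULL    
The Last Train | NULL    
Falling Leaves | Adams   
Paper Boats    | Jones   
Broken Clocks  | Mitchell


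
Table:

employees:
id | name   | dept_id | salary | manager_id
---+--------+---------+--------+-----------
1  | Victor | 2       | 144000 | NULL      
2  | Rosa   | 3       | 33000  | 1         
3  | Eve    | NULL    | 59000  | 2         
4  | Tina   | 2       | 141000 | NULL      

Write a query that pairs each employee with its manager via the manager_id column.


This is a self-join: employees is joined to a second copy of itself, matching each row's manager_id to another row's id. Use LEFT JOIN so rows with manager_id=NULL are kept.
  - employee 1 (Victor): manager_id=NULL -> NULL
  - employee 2 (Rosa): manager_id=1 -> Victor
  - employee 3 (Eve): manager_id=2 -> Rosa
  - employee 4 (Tina): manager_id=NULL -> NULL

SQL:
SELECT a.name AS item, b.name AS manager
FROM employees a
LEFT JOIN employees b ON a.manager_id = b.id

Result:
item   | manager
-------+--------
Victor | NULL   
Rosa   | Victor 
Eve    | Rosa   
Tina   | NULL   


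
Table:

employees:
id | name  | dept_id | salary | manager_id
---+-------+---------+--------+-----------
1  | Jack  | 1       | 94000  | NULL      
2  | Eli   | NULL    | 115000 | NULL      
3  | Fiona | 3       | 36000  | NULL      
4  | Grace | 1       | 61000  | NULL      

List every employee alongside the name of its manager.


This is a self-join: employees is joined to a second copy of itself, matching each row's manager_id to another row's id. Use LEFT JOIN so rows with manager_id=NULL are kept.
  - employee 1 (Jack): manager_id=NULL -> NULL
  - employee 2 (Eli): manager_id=NULL -> NULL
  - employee 3 (Fiona): manager_id=NULL -> NULL
  - employee 4 (Grace): manager_id=NULL -> NULL

SQL:
SELECT a.name AS item, b.name AS manager
FROM employees a
LEFT JOIN employees b ON a.manager_id = b.id

Result:
item  | manager
------+--------
Jack  | NULL   
Eli   | NULL   
Fiona | NULL   
Grace | NULL   


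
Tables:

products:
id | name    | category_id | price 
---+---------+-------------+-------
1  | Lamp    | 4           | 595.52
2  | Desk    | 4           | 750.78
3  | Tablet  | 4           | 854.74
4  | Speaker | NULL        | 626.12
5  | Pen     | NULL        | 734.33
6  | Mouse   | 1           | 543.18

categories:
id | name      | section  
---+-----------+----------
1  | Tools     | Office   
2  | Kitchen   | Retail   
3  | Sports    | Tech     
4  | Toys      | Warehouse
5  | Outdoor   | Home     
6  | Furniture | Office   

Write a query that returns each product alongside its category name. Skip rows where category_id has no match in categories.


INNER JOIN keeps only products rows whose category_id matches an id in categories. Walk through each product:
  - product 1 (Lamp): category_id=4 -> matches Toys
  - product 2 (Desk): category_id=4 -> matches Toys
  - product 3 (Tablet): category_id=4 -> matches Toys
  - product 4 (Speaker): category_id=NULL, no match -> dropped
  - product 5 (Pen): category_id=NULL, no match -> dropped
  - product 6 (Mouse): category_id=1 -> matches Tools
So 2 of 6 rows are dropped.

SQL:
SELECT a.name, b.name AS category
FROM products a
INNER JOIN categories b ON a.category_id = b.id

Result:
name   | category
-------+---------
Lamp   | Toys    
Desk   | Toys    
Tablet | Toys    
Mouse  | Tools   


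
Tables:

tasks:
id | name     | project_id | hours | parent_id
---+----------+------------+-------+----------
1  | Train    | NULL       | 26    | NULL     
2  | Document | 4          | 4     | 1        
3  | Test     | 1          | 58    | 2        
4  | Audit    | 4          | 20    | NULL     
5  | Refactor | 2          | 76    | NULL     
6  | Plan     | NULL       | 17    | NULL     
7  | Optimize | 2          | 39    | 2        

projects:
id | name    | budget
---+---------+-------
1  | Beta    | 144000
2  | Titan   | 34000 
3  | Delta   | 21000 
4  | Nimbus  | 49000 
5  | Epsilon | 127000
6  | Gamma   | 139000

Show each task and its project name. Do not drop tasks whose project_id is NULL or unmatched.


LEFT JOIN keeps every row from tasks (the left table); where project_id has no match in projects, the project columns become NULL. Walk through each task:
  - task 1 (Train): project_id=NULL, no match -> kept with NULL
  - task 2 (Document): project_id=4 -> matches Nimbus
  - task 3 (Test): project_id=1 -> matches Beta
  - task 4 (Audit): project_id=4 -> matches Nimbus
  - task 5 (Refactor): project_id=2 -> matches Titan
  - task 6 (Plan): project_id=NULL, no match -> kept with NULL
  - task 7 (Optimize): project_id=2 -> matches Titan
All 7 rows appear; 2 have NULL project.

SQL:
SELECT a.name, b.name AS project
FROM tasks a
LEFT JOIN projects b ON a.project_id = b.id

Result:
name     | project
---------+--------
Train    | NULL   
Document | Nimbus 
Test     | Beta   
Audit    | Nimbus 
Refactor | Titan  
Plan     | NULL   
Optimize | Titan  


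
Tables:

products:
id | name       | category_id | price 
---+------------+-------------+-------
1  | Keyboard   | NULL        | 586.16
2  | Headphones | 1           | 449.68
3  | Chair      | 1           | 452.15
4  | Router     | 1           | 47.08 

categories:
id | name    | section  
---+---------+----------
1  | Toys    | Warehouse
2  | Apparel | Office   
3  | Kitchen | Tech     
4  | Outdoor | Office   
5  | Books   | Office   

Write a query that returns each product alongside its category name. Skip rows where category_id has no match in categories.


INNER JOIN keeps only products rows whose category_id matches an id in categories. Walk through each product:
  - product 1 (Keyboard): category_id=NULL, no match -> dropped
  - product 2 (Headphones): category_id=1 -> matches Toys
  - product 3 (Chair): category_id=1 -> matches Toys
  - product 4 (Router): category_id=1 -> matches Toys
So 1 of 4 rows is dropped.

SQL:
SELECT a.name, b.name AS category
FROM products a
INNER JOIN categories b ON a.category_id = b.id

Result:
name       | category
-----------+---------
Headphones | Toys    
Chair      | Toys    
Router     | Toys    


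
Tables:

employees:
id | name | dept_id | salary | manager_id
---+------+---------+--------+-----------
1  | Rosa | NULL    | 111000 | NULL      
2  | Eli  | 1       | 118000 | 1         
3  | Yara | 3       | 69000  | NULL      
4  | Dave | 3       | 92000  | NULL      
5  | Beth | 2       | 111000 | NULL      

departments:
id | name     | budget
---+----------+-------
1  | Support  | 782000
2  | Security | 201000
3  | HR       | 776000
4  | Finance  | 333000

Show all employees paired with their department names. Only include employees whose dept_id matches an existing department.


INNER JOIN keeps only employees rows whose dept_id matches an id in departments. Walk through each employee:
  - employee 1 (Rosa): dept_id=NULL, no match -> dropped
  - employee 2 (Eli): dept_id=1 -> matches Support
  - employee 3 (Yara): dept_id=3 -> matches HR
  - employee 4 (Dave): dept_id=3 -> matches HR
  - employee 5 (Beth): dept_id=2 -> matches Security
So 1 of 5 rows is dropped.

SQL:
SELECT a.name, b.name AS department
FROM employees a
INNER JOIN departments b ON a.dept_id = b.id

Result:
name | department
-----+-----------
Eli  | Support   
Yara | HR        
Dave | HR        
Beth | Security  


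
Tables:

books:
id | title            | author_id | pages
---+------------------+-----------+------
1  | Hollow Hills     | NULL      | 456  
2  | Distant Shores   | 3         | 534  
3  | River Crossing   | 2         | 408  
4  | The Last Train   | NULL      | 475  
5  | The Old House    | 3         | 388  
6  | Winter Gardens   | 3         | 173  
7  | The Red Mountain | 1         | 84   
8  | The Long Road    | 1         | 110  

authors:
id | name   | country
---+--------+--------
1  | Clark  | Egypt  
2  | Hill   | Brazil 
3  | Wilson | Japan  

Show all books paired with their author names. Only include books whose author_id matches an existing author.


INNER JOIN keeps only books rows whose author_id matches an id in authors. Walk through each book:
  - book 1 (Hollow Hills): author_id=NULL, no match -> dropped
  - book 2 (Distant Shores): author_id=3 -> matches Wilson
  - book 3 (River Crossing): author_id=2 -> matches Hill
  - book 4 (The Last Train): author_id=NULL, no match -> dropped
  - book 5 (The Old House): author_id=3 -> matches Wilson
  - book 6 (Winter Gardens): author_id=3 -> matches Wilson
  - book 7 (The Red Mountain): author_id=1 -> matches Clark
  - book 8 (The Long Road): author_id=1 -> matches Clark
So 2 of 8 rows are dropped.

SQL:
SELECT a.title, b.name AS author
FROM books a
INNER JOIN authors b ON a.author_id = b.id

Result:
title            | author
-----------------+-------
Distant Shores   | Wilson
River Crossing   | Hill  
The Old House    | Wilson
Winter Gardens   | Wilson
The Red Mountain | Clark 
The Long Road    | Clark 
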